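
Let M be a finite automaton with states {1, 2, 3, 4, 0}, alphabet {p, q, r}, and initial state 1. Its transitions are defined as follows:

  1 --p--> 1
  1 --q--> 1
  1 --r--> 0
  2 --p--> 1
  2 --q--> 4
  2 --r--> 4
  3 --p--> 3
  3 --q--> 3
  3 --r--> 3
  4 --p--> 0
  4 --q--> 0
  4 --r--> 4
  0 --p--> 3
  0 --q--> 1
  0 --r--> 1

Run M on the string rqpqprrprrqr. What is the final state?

1 → 0 → 1 → 1 → 1 → 1 → 0 → 1 → 1 → 0 → 1 → 1 → 0

0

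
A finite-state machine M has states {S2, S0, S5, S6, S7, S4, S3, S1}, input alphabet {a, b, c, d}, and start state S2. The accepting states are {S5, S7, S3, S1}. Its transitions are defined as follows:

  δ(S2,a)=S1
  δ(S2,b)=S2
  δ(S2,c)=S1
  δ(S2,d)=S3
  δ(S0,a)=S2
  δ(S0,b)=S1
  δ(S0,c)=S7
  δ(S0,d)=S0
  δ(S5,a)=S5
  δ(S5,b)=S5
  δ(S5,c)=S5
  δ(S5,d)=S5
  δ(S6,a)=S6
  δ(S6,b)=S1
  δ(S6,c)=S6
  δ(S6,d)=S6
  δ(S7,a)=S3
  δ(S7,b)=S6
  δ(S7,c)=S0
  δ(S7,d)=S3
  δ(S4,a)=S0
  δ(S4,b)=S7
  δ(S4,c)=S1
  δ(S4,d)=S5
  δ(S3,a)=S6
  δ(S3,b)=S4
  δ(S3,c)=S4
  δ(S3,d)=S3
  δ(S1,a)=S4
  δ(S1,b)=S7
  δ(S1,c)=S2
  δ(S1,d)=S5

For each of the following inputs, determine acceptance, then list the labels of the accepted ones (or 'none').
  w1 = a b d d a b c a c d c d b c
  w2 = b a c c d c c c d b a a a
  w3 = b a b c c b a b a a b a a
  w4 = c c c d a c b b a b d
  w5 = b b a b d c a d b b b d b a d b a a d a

w1: S2 → S1 → S7 → S3 → S3 → S6 → S1 → S2 → S1 → S2 → S3 → S4 → S5 → S5 → S5  → end S5, accepted
w2: S2 → S2 → S1 → S2 → S1 → S5 → S5 → S5 → S5 → S5 → S5 → S5 → S5 → S5  → end S5, accepted
w3: S2 → S2 → S1 → S7 → S0 → S7 → S6 → S6 → S1 → S4 → S0 → S1 → S4 → S0  → end S0, rejected
w4: S2 → S1 → S2 → S1 → S5 → S5 → S5 → S5 → S5 → S5 → S5 → S5  → end S5, accepted
w5: S2 → S2 → S2 → S1 → S7 → S3 → S4 → S0 → S0 → S1 → S7 → S6 → S6 → S1 → S4 → S5 → S5 → S5 → S5 → S5 → S5  → end S5, accepted

w1, w2, w4, w5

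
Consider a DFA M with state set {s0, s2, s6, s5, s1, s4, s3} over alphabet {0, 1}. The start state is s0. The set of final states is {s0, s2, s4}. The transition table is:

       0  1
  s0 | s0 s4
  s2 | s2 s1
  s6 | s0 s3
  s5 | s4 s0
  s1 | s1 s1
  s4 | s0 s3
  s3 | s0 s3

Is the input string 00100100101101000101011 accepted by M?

s0 → s0 → s0 → s4 → s0 → s0 → s4 → s0 → s0 → s4 → s0 → s4 → s3 → s0 → s4 → s0 → s0 → s0 → s4 → s0 → s4 → s0 → s4 → s3
End state s3 is not accepting.

No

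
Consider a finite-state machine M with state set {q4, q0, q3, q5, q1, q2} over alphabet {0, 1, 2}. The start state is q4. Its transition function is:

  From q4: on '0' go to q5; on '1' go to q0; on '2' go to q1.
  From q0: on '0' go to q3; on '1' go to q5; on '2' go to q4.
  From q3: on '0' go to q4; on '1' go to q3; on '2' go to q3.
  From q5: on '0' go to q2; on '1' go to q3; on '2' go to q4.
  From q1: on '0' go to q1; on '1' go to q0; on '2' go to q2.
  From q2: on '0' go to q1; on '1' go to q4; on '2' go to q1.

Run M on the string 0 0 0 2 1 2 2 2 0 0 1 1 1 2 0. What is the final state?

q4 → q5 → q2 → q1 → q2 → q4 → q1 → q2 → q1 → q1 → q1 → q0 → q5 → q3 → q3 → q4

q4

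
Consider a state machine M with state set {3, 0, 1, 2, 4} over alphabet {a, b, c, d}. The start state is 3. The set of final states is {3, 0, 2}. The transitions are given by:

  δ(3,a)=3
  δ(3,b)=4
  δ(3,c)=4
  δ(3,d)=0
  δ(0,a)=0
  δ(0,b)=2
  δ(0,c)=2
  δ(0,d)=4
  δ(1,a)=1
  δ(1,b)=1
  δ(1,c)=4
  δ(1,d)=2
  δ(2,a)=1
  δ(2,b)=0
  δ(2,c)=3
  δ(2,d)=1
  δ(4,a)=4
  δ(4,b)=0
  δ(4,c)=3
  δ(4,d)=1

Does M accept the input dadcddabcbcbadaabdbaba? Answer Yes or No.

start at 3
read 'd': 3 → 0
read 'a': 0 → 0
read 'd': 0 → 4
read 'c': 4 → 3
read 'd': 3 → 0
read 'd': 0 → 4
read 'a': 4 → 4
read 'b': 4 → 0
read 'c': 0 → 2
read 'b': 2 → 0
read 'c': 0 → 2
read 'b': 2 → 0
read 'a': 0 → 0
read 'd': 0 → 4
read 'a': 4 → 4
read 'a': 4 → 4
read 'b': 4 → 0
read 'd': 0 → 4
read 'b': 4 → 0
read 'a': 0 → 0
read 'b': 0 → 2
read 'a': 2 → 1
End state 1 is not accepting.

No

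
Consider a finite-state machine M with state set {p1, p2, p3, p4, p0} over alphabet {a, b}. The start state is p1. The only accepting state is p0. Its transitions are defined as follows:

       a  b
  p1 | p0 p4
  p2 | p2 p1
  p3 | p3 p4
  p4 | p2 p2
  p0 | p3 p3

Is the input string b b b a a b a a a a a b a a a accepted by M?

No

p1 → p4 → p2 → p1 → p0 → p3 → p4 → p2 → p2 → p2 → p2 → p2 → p1 → p0 → p3 → p3
End state p3 is not accepting.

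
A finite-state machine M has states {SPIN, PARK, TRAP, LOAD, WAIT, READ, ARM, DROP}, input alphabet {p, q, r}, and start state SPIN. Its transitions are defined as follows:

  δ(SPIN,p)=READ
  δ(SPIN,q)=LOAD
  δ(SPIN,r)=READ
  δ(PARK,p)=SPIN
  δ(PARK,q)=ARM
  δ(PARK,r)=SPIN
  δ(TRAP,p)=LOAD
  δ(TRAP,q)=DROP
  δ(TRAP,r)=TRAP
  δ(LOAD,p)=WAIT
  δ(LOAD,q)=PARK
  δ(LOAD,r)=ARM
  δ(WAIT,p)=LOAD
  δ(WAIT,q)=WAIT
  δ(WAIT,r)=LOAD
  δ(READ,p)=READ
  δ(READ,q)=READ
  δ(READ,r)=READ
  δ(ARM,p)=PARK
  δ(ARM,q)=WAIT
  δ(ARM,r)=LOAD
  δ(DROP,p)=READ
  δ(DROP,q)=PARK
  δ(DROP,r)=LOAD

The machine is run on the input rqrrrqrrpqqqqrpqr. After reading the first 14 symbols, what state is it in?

Trace: SPIN -r-> READ -q-> READ -r-> READ -r-> READ -r-> READ -q-> READ -r-> READ -r-> READ -p-> READ -q-> READ -q-> READ -q-> READ -q-> READ -r-> READ
After 14 symbols: READ.

READ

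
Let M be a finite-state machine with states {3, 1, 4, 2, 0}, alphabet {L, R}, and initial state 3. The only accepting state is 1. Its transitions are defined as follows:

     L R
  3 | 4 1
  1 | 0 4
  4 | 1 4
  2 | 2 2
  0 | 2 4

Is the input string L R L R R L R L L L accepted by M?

3 → 4 → 4 → 1 → 4 → 4 → 1 → 4 → 1 → 0 → 2
End state 2 is not accepting.

No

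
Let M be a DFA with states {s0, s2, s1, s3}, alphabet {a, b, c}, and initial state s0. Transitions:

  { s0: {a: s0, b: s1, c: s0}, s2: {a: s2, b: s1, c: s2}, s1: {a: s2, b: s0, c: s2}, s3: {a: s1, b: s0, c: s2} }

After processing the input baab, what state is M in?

s1

s0 → s1 → s2 → s2 → s1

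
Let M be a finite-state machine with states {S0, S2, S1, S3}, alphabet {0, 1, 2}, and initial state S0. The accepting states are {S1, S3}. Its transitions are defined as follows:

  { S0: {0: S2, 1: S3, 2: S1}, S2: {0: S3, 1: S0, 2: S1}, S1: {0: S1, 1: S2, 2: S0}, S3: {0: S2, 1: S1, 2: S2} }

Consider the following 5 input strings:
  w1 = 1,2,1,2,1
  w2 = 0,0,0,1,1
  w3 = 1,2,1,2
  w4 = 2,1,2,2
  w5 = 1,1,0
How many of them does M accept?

w1:
  start at S0
  read '1': S0 → S3
  read '2': S3 → S2
  read '1': S2 → S0
  read '2': S0 → S1
  read '1': S1 → S2
  end S2, rejected
w2:
  start at S0
  read '0': S0 → S2
  read '0': S2 → S3
  read '0': S3 → S2
  read '1': S2 → S0
  read '1': S0 → S3
  end S3, accepted
w3:
  start at S0
  read '1': S0 → S3
  read '2': S3 → S2
  read '1': S2 → S0
  read '2': S0 → S1
  end S1, accepted
w4:
  start at S0
  read '2': S0 → S1
  read '1': S1 → S2
  read '2': S2 → S1
  read '2': S1 → S0
  end S0, rejected
w5:
  start at S0
  read '1': S0 → S3
  read '1': S3 → S1
  read '0': S1 → S1
  end S1, accepted

3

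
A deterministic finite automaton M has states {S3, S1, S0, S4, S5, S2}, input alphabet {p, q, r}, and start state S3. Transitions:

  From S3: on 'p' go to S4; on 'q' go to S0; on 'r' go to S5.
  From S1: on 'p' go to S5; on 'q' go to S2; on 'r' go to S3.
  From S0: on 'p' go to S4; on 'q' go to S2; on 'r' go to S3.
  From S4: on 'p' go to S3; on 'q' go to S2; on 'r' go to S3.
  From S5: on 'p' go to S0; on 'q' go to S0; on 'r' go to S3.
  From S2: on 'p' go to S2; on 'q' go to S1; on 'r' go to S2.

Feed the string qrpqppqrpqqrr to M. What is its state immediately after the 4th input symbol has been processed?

S2

start at S3
read 'q': S3 → S0
read 'r': S0 → S3
read 'p': S3 → S4
read 'q': S4 → S2
After 4 symbols: S2.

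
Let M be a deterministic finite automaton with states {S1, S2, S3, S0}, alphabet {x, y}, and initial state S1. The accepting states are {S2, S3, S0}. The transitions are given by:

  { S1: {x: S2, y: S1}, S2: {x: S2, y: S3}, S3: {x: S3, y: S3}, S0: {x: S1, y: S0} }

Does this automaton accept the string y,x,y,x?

Yes

S1 → S1 → S2 → S3 → S3
End state S3 is accepting.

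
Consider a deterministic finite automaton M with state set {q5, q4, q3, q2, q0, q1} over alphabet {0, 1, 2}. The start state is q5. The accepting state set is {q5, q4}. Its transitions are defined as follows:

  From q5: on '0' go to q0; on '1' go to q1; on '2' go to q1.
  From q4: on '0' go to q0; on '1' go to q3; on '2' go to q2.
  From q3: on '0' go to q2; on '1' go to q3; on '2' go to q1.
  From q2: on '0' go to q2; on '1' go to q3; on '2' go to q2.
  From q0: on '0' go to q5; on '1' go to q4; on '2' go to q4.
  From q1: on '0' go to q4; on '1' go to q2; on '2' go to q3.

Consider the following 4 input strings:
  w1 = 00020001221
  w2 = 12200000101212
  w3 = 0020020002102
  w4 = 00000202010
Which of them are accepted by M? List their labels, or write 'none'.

w1:
  start at q5
  read '0': q5 → q0
  read '0': q0 → q5
  read '0': q5 → q0
  read '2': q0 → q4
  read '0': q4 → q0
  read '0': q0 → q5
  read '0': q5 → q0
  read '1': q0 → q4
  read '2': q4 → q2
  read '2': q2 → q2
  read '1': q2 → q3
  end q3, rejected
w2:
  start at q5
  read '1': q5 → q1
  read '2': q1 → q3
  read '2': q3 → q1
  read '0': q1 → q4
  read '0': q4 → q0
  read '0': q0 → q5
  read '0': q5 → q0
  read '0': q0 → q5
  read '1': q5 → q1
  read '0': q1 → q4
  read '1': q4 → q3
  read '2': q3 → q1
  read '1': q1 → q2
  read '2': q2 → q2
  end q2, rejected
w3:
  start at q5
  read '0': q5 → q0
  read '0': q0 → q5
  read '2': q5 → q1
  read '0': q1 → q4
  read '0': q4 → q0
  read '2': q0 → q4
  read '0': q4 → q0
  read '0': q0 → q5
  read '0': q5 → q0
  read '2': q0 → q4
  read '1': q4 → q3
  read '0': q3 → q2
  read '2': q2 → q2
  end q2, rejected
w4:
  start at q5
  read '0': q5 → q0
  read '0': q0 → q5
  read '0': q5 → q0
  read '0': q0 → q5
  read '0': q5 → q0
  read '2': q0 → q4
  read '0': q4 → q0
  read '2': q0 → q4
  read '0': q4 → q0
  read '1': q0 → q4
  read '0': q4 → q0
  end q0, rejected

none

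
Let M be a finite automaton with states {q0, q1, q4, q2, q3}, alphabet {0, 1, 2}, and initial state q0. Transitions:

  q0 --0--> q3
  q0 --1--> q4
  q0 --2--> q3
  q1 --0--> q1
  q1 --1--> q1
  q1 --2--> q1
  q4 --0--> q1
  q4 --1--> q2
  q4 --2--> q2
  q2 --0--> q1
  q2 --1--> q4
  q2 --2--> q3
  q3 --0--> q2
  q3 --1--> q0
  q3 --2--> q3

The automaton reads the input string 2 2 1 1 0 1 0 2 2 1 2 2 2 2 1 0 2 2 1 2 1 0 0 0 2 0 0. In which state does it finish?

q1

Trace: q0 -2-> q3 -2-> q3 -1-> q0 -1-> q4 -0-> q1 -1-> q1 -0-> q1 -2-> q1 -2-> q1 -1-> q1 -2-> q1 -2-> q1 -2-> q1 -2-> q1 -1-> q1 -0-> q1 -2-> q1 -2-> q1 -1-> q1 -2-> q1 -1-> q1 -0-> q1 -0-> q1 -0-> q1 -2-> q1 -0-> q1 -0-> q1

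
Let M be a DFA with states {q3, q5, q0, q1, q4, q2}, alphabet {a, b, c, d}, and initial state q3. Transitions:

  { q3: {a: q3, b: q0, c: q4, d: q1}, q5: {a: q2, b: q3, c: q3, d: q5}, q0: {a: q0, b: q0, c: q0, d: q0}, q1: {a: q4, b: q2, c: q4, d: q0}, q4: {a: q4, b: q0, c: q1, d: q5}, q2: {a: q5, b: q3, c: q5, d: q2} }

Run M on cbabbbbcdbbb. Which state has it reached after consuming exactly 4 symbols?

Trace: q3 -c-> q4 -b-> q0 -a-> q0 -b-> q0
After 4 symbols: q0.

q0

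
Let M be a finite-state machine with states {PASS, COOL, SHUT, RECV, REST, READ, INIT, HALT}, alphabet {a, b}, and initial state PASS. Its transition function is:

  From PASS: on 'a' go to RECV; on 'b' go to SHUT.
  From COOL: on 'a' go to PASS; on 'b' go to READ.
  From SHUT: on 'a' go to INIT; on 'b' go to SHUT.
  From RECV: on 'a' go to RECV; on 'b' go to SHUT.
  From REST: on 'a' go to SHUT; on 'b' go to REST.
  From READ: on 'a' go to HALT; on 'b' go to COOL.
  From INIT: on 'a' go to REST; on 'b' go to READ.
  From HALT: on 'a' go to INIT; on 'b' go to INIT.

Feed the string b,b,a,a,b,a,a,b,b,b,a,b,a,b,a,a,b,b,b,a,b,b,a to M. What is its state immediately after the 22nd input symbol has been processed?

READ

start at PASS
read 'b': PASS → SHUT
read 'b': SHUT → SHUT
read 'a': SHUT → INIT
read 'a': INIT → REST
read 'b': REST → REST
read 'a': REST → SHUT
read 'a': SHUT → INIT
read 'b': INIT → READ
read 'b': READ → COOL
read 'b': COOL → READ
read 'a': READ → HALT
read 'b': HALT → INIT
read 'a': INIT → REST
read 'b': REST → REST
read 'a': REST → SHUT
read 'a': SHUT → INIT
read 'b': INIT → READ
read 'b': READ → COOL
read 'b': COOL → READ
read 'a': READ → HALT
read 'b': HALT → INIT
read 'b': INIT → READ
After 22 symbols: READ.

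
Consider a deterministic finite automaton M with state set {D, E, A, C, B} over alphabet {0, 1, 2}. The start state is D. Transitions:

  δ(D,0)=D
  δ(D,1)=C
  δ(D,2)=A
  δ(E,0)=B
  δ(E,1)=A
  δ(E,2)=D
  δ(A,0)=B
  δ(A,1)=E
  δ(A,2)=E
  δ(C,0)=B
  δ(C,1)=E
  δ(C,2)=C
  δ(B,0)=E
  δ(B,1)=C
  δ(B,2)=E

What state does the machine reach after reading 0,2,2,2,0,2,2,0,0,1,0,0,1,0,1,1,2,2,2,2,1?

C

start at D
read '0': D → D
read '2': D → A
read '2': A → E
read '2': E → D
read '0': D → D
read '2': D → A
read '2': A → E
read '0': E → B
read '0': B → E
read '1': E → A
read '0': A → B
read '0': B → E
read '1': E → A
read '0': A → B
read '1': B → C
read '1': C → E
read '2': E → D
read '2': D → A
read '2': A → E
read '2': E → D
read '1': D → C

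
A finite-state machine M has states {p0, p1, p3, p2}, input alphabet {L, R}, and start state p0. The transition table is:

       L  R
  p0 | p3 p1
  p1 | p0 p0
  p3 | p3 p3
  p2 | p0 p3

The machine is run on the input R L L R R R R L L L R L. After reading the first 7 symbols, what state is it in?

start at p0
read 'R': p0 → p1
read 'L': p1 → p0
read 'L': p0 → p3
read 'R': p3 → p3
read 'R': p3 → p3
read 'R': p3 → p3
read 'R': p3 → p3
After 7 symbols: p3.

p3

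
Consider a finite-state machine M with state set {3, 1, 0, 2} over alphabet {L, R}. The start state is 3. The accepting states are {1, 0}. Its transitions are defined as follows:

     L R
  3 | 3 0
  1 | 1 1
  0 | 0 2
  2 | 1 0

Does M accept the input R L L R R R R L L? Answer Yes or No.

Yes

start at 3
read 'R': 3 → 0
read 'L': 0 → 0
read 'L': 0 → 0
read 'R': 0 → 2
read 'R': 2 → 0
read 'R': 0 → 2
read 'R': 2 → 0
read 'L': 0 → 0
read 'L': 0 → 0
End state 0 is accepting.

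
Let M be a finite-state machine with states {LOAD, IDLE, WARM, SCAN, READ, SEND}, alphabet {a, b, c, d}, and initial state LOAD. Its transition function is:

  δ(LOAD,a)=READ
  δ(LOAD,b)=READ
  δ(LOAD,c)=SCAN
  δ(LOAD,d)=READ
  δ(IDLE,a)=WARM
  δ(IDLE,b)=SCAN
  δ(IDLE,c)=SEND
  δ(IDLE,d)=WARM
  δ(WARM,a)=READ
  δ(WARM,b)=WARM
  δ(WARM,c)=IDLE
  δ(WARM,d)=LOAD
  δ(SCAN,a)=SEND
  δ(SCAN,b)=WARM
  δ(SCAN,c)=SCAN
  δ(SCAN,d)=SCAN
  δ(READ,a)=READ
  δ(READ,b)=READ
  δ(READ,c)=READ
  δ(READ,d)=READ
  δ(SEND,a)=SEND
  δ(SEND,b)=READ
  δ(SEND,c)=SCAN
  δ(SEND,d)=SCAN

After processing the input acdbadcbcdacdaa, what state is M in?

READ

start at LOAD
read 'a': LOAD → READ
read 'c': READ → READ
read 'd': READ → READ
read 'b': READ → READ
read 'a': READ → READ
read 'd': READ → READ
read 'c': READ → READ
read 'b': READ → READ
read 'c': READ → READ
read 'd': READ → READ
read 'a': READ → READ
read 'c': READ → READ
read 'd': READ → READ
read 'a': READ → READ
read 'a': READ → READ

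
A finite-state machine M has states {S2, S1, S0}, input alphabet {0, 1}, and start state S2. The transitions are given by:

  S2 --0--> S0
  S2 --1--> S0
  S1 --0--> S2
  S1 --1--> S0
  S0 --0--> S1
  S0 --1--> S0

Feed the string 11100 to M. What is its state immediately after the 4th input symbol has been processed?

S2 → S0 → S0 → S0 → S1
After 4 symbols: S1.

S1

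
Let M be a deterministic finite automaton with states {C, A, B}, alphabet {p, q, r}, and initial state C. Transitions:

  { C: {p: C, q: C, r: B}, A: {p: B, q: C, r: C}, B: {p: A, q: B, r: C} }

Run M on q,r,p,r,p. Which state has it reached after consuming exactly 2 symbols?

start at C
read 'q': C → C
read 'r': C → B
After 2 symbols: B.

B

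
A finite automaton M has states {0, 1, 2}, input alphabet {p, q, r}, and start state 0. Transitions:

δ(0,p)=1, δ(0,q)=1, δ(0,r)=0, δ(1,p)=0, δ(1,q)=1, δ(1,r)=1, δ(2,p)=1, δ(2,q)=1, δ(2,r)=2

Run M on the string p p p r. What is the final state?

1

Trace: 0 -p-> 1 -p-> 0 -p-> 1 -r-> 1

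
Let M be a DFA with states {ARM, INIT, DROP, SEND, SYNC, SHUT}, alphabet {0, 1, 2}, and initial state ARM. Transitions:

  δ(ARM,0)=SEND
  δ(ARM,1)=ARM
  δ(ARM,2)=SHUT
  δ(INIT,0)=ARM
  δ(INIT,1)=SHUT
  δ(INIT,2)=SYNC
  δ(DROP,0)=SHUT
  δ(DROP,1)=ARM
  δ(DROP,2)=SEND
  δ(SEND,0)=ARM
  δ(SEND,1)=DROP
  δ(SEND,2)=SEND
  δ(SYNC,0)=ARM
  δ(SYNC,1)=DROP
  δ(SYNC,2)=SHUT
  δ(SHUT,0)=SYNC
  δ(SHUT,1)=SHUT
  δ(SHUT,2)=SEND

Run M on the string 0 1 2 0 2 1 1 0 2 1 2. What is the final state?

SEND

Trace: ARM -0-> SEND -1-> DROP -2-> SEND -0-> ARM -2-> SHUT -1-> SHUT -1-> SHUT -0-> SYNC -2-> SHUT -1-> SHUT -2-> SEND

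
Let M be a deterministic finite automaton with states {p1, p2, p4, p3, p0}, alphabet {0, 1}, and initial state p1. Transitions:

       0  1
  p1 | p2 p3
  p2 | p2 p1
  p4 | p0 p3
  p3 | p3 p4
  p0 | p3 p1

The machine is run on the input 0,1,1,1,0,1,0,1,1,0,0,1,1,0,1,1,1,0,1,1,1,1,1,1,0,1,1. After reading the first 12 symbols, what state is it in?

p4

Trace: p1 -0-> p2 -1-> p1 -1-> p3 -1-> p4 -0-> p0 -1-> p1 -0-> p2 -1-> p1 -1-> p3 -0-> p3 -0-> p3 -1-> p4
After 12 symbols: p4.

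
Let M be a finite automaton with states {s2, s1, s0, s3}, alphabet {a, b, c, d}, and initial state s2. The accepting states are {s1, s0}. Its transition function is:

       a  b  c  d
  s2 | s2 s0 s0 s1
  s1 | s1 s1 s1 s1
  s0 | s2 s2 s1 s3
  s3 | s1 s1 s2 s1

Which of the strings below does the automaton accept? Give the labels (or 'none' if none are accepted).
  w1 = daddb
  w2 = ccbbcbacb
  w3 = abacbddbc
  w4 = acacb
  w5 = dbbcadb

w1, w2, w3, w5

w1:
  start at s2
  read 'd': s2 → s1
  read 'a': s1 → s1
  read 'd': s1 → s1
  read 'd': s1 → s1
  read 'b': s1 → s1
  end s1, accepted
w2:
  start at s2
  read 'c': s2 → s0
  read 'c': s0 → s1
  read 'b': s1 → s1
  read 'b': s1 → s1
  read 'c': s1 → s1
  read 'b': s1 → s1
  read 'a': s1 → s1
  read 'c': s1 → s1
  read 'b': s1 → s1
  end s1, accepted
w3:
  start at s2
  read 'a': s2 → s2
  read 'b': s2 → s0
  read 'a': s0 → s2
  read 'c': s2 → s0
  read 'b': s0 → s2
  read 'd': s2 → s1
  read 'd': s1 → s1
  read 'b': s1 → s1
  read 'c': s1 → s1
  end s1, accepted
w4:
  start at s2
  read 'a': s2 → s2
  read 'c': s2 → s0
  read 'a': s0 → s2
  read 'c': s2 → s0
  read 'b': s0 → s2
  end s2, rejected
w5:
  start at s2
  read 'd': s2 → s1
  read 'b': s1 → s1
  read 'b': s1 → s1
  read 'c': s1 → s1
  read 'a': s1 → s1
  read 'd': s1 → s1
  read 'b': s1 → s1
  end s1, accepted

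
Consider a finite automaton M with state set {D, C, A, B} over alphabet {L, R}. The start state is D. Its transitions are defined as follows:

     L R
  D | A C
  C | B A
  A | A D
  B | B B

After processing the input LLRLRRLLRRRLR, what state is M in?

B

Trace: D -L-> A -L-> A -R-> D -L-> A -R-> D -R-> C -L-> B -L-> B -R-> B -R-> B -R-> B -L-> B -R-> B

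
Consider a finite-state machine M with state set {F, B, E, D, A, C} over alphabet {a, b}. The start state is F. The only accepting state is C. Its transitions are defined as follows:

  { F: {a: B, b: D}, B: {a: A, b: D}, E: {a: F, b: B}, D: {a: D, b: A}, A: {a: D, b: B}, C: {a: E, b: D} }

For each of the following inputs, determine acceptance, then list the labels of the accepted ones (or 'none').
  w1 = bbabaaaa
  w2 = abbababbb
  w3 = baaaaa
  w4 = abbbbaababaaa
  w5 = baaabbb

w1: Trace: F -b-> D -b-> A -a-> D -b-> A -a-> D -a-> D -a-> D -a-> D  → end D, rejected
w2: Trace: F -a-> B -b-> D -b-> A -a-> D -b-> A -a-> D -b-> A -b-> B -b-> D  → end D, rejected
w3: Trace: F -b-> D -a-> D -a-> D -a-> D -a-> D -a-> D  → end D, rejected
w4: Trace: F -a-> B -b-> D -b-> A -b-> B -b-> D -a-> D -a-> D -b-> A -a-> D -b-> A -a-> D -a-> D -a-> D  → end D, rejected
w5: Trace: F -b-> D -a-> D -a-> D -a-> D -b-> A -b-> B -b-> D  → end D, rejected

none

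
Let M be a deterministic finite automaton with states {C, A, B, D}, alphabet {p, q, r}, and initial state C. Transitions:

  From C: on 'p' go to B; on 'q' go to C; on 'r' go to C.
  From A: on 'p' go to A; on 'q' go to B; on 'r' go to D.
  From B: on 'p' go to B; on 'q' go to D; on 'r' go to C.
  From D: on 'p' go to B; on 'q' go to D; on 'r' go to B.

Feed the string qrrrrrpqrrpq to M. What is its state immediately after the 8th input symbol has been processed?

D

Trace: C -q-> C -r-> C -r-> C -r-> C -r-> C -r-> C -p-> B -q-> D
After 8 symbols: D.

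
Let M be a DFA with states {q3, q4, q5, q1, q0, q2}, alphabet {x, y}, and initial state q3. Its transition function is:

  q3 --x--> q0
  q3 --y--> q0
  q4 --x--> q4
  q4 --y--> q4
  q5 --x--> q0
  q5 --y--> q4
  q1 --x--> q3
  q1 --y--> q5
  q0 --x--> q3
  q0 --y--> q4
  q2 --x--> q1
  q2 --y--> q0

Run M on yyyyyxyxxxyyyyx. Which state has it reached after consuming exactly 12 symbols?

q3 → q0 → q4 → q4 → q4 → q4 → q4 → q4 → q4 → q4 → q4 → q4 → q4
After 12 symbols: q4.

q4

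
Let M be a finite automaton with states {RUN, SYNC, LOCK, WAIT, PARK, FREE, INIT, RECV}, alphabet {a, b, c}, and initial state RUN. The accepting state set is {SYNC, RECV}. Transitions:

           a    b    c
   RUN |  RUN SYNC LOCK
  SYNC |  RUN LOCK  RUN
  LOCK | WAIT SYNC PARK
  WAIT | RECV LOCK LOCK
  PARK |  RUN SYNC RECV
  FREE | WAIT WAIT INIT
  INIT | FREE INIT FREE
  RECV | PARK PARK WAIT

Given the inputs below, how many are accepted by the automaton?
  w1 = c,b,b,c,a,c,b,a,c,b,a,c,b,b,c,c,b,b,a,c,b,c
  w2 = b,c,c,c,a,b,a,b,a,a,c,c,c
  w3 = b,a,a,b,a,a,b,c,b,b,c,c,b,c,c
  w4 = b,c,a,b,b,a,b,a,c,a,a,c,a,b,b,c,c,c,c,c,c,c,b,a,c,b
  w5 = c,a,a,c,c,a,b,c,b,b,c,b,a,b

3

w1: Trace: RUN -c-> LOCK -b-> SYNC -b-> LOCK -c-> PARK -a-> RUN -c-> LOCK -b-> SYNC -a-> RUN -c-> LOCK -b-> SYNC -a-> RUN -c-> LOCK -b-> SYNC -b-> LOCK -c-> PARK -c-> RECV -b-> PARK -b-> SYNC -a-> RUN -c-> LOCK -b-> SYNC -c-> RUN  → end RUN, rejected
w2: Trace: RUN -b-> SYNC -c-> RUN -c-> LOCK -c-> PARK -a-> RUN -b-> SYNC -a-> RUN -b-> SYNC -a-> RUN -a-> RUN -c-> LOCK -c-> PARK -c-> RECV  → end RECV, accepted
w3: Trace: RUN -b-> SYNC -a-> RUN -a-> RUN -b-> SYNC -a-> RUN -a-> RUN -b-> SYNC -c-> RUN -b-> SYNC -b-> LOCK -c-> PARK -c-> RECV -b-> PARK -c-> RECV -c-> WAIT  → end WAIT, rejected
w4: Trace: RUN -b-> SYNC -c-> RUN -a-> RUN -b-> SYNC -b-> LOCK -a-> WAIT -b-> LOCK -a-> WAIT -c-> LOCK -a-> WAIT -a-> RECV -c-> WAIT -a-> RECV -b-> PARK -b-> SYNC -c-> RUN -c-> LOCK -c-> PARK -c-> RECV -c-> WAIT -c-> LOCK -c-> PARK -b-> SYNC -a-> RUN -c-> LOCK -b-> SYNC  → end SYNC, accepted
w5: Trace: RUN -c-> LOCK -a-> WAIT -a-> RECV -c-> WAIT -c-> LOCK -a-> WAIT -b-> LOCK -c-> PARK -b-> SYNC -b-> LOCK -c-> PARK -b-> SYNC -a-> RUN -b-> SYNC  → end SYNC, accepted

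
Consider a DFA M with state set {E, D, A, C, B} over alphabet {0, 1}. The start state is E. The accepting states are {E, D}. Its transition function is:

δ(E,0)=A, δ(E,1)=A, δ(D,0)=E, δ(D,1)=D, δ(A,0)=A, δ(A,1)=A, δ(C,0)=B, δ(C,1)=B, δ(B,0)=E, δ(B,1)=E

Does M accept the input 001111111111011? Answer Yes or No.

No

Trace: E -0-> A -0-> A -1-> A -1-> A -1-> A -1-> A -1-> A -1-> A -1-> A -1-> A -1-> A -1-> A -0-> A -1-> A -1-> A
End state A is not accepting.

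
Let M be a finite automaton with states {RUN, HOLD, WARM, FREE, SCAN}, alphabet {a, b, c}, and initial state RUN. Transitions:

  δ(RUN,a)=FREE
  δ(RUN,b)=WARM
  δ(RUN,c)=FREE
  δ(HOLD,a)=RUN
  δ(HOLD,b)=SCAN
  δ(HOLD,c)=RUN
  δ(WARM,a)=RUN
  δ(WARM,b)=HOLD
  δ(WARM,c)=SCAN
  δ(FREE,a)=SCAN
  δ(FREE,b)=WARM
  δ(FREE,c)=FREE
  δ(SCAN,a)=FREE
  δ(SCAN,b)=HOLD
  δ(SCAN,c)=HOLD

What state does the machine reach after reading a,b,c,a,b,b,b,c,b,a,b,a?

RUN

start at RUN
read 'a': RUN → FREE
read 'b': FREE → WARM
read 'c': WARM → SCAN
read 'a': SCAN → FREE
read 'b': FREE → WARM
read 'b': WARM → HOLD
read 'b': HOLD → SCAN
read 'c': SCAN → HOLD
read 'b': HOLD → SCAN
read 'a': SCAN → FREE
read 'b': FREE → WARM
read 'a': WARM → RUN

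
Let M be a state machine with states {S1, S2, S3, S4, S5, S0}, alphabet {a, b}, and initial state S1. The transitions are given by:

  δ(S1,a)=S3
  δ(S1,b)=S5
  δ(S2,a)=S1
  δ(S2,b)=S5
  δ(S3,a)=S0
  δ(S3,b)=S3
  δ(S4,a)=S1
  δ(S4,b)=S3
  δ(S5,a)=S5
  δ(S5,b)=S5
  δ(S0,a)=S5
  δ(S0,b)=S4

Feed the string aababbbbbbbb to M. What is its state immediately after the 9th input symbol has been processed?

S1 → S3 → S0 → S4 → S1 → S5 → S5 → S5 → S5 → S5
After 9 symbols: S5.

S5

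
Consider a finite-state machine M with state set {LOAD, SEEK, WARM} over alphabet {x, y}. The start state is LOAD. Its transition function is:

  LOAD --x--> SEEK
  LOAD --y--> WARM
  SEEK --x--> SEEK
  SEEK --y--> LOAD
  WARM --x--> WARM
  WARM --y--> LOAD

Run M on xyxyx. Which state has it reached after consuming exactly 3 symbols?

SEEK

start at LOAD
read 'x': LOAD → SEEK
read 'y': SEEK → LOAD
read 'x': LOAD → SEEK
After 3 symbols: SEEK.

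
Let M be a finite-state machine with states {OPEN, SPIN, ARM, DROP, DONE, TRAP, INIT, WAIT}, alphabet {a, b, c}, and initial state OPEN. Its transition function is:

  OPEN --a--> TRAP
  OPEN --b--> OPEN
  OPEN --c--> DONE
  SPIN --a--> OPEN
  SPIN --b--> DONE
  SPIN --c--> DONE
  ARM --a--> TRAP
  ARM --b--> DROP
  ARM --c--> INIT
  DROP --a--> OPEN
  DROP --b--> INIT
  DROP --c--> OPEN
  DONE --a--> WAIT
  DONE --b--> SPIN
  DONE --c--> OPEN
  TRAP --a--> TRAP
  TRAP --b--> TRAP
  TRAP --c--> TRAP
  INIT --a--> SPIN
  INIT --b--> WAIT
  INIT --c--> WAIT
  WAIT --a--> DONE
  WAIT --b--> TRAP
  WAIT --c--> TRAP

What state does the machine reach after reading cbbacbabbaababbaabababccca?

start at OPEN
read 'c': OPEN → DONE
read 'b': DONE → SPIN
read 'b': SPIN → DONE
read 'a': DONE → WAIT
read 'c': WAIT → TRAP
read 'b': TRAP → TRAP
read 'a': TRAP → TRAP
read 'b': TRAP → TRAP
read 'b': TRAP → TRAP
read 'a': TRAP → TRAP
read 'a': TRAP → TRAP
read 'b': TRAP → TRAP
read 'a': TRAP → TRAP
read 'b': TRAP → TRAP
read 'b': TRAP → TRAP
read 'a': TRAP → TRAP
read 'a': TRAP → TRAP
read 'b': TRAP → TRAP
read 'a': TRAP → TRAP
read 'b': TRAP → TRAP
read 'a': TRAP → TRAP
read 'b': TRAP → TRAP
read 'c': TRAP → TRAP
read 'c': TRAP → TRAP
read 'c': TRAP → TRAP
read 'a': TRAP → TRAP

TRAP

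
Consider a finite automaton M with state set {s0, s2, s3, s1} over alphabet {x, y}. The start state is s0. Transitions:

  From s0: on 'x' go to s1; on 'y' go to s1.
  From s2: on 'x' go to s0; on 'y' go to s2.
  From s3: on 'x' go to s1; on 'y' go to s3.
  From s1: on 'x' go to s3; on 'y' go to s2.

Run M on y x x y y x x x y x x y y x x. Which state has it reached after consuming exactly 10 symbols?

s0 → s1 → s3 → s1 → s2 → s2 → s0 → s1 → s3 → s3 → s1
After 10 symbols: s1.

s1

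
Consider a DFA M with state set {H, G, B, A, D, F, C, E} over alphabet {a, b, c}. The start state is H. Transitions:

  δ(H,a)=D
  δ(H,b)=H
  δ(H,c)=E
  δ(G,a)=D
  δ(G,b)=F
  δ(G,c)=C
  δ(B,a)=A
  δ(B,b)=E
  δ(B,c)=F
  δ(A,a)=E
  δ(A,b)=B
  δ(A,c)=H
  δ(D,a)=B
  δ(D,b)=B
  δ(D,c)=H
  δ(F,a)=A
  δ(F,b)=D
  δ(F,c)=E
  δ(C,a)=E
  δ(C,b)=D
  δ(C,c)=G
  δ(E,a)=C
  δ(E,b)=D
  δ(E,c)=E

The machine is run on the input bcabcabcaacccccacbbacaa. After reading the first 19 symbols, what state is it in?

start at H
read 'b': H → H
read 'c': H → E
read 'a': E → C
read 'b': C → D
read 'c': D → H
read 'a': H → D
read 'b': D → B
read 'c': B → F
read 'a': F → A
read 'a': A → E
read 'c': E → E
read 'c': E → E
read 'c': E → E
read 'c': E → E
read 'c': E → E
read 'a': E → C
read 'c': C → G
read 'b': G → F
read 'b': F → D
After 19 symbols: D.

D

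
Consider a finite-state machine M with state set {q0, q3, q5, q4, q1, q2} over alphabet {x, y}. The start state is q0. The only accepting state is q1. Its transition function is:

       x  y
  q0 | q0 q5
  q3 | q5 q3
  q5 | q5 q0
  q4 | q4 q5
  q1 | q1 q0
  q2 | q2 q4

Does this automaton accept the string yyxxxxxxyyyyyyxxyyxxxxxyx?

No

Trace: q0 -y-> q5 -y-> q0 -x-> q0 -x-> q0 -x-> q0 -x-> q0 -x-> q0 -x-> q0 -y-> q5 -y-> q0 -y-> q5 -y-> q0 -y-> q5 -y-> q0 -x-> q0 -x-> q0 -y-> q5 -y-> q0 -x-> q0 -x-> q0 -x-> q0 -x-> q0 -x-> q0 -y-> q5 -x-> q5
End state q5 is not accepting.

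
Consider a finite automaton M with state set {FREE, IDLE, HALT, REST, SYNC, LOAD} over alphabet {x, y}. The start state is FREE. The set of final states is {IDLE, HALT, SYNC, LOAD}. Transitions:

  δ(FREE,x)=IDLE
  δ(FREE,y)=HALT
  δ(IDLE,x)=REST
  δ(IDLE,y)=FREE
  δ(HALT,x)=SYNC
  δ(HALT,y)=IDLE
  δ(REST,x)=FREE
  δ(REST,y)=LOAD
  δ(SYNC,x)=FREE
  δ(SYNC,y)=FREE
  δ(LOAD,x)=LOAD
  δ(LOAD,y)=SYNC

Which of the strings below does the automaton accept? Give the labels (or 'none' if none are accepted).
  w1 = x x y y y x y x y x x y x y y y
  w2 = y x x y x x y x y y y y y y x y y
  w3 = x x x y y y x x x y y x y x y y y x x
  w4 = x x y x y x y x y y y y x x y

w1:
  start at FREE
  read 'x': FREE → IDLE
  read 'x': IDLE → REST
  read 'y': REST → LOAD
  read 'y': LOAD → SYNC
  read 'y': SYNC → FREE
  read 'x': FREE → IDLE
  read 'y': IDLE → FREE
  read 'x': FREE → IDLE
  read 'y': IDLE → FREE
  read 'x': FREE → IDLE
  read 'x': IDLE → REST
  read 'y': REST → LOAD
  read 'x': LOAD → LOAD
  read 'y': LOAD → SYNC
  read 'y': SYNC → FREE
  read 'y': FREE → HALT
  end HALT, accepted
w2:
  start at FREE
  read 'y': FREE → HALT
  read 'x': HALT → SYNC
  read 'x': SYNC → FREE
  read 'y': FREE → HALT
  read 'x': HALT → SYNC
  read 'x': SYNC → FREE
  read 'y': FREE → HALT
  read 'x': HALT → SYNC
  read 'y': SYNC → FREE
  read 'y': FREE → HALT
  read 'y': HALT → IDLE
  read 'y': IDLE → FREE
  read 'y': FREE → HALT
  read 'y': HALT → IDLE
  read 'x': IDLE → REST
  read 'y': REST → LOAD
  read 'y': LOAD → SYNC
  end SYNC, accepted
w3:
  start at FREE
  read 'x': FREE → IDLE
  read 'x': IDLE → REST
  read 'x': REST → FREE
  read 'y': FREE → HALT
  read 'y': HALT → IDLE
  read 'y': IDLE → FREE
  read 'x': FREE → IDLE
  read 'x': IDLE → REST
  read 'x': REST → FREE
  read 'y': FREE → HALT
  read 'y': HALT → IDLE
  read 'x': IDLE → REST
  read 'y': REST → LOAD
  read 'x': LOAD → LOAD
  read 'y': LOAD → SYNC
  read 'y': SYNC → FREE
  read 'y': FREE → HALT
  read 'x': HALT → SYNC
  read 'x': SYNC → FREE
  end FREE, rejected
w4:
  start at FREE
  read 'x': FREE → IDLE
  read 'x': IDLE → REST
  read 'y': REST → LOAD
  read 'x': LOAD → LOAD
  read 'y': LOAD → SYNC
  read 'x': SYNC → FREE
  read 'y': FREE → HALT
  read 'x': HALT → SYNC
  read 'y': SYNC → FREE
  read 'y': FREE → HALT
  read 'y': HALT → IDLE
  read 'y': IDLE → FREE
  read 'x': FREE → IDLE
  read 'x': IDLE → REST
  read 'y': REST → LOAD
  end LOAD, accepted

w1, w2, w4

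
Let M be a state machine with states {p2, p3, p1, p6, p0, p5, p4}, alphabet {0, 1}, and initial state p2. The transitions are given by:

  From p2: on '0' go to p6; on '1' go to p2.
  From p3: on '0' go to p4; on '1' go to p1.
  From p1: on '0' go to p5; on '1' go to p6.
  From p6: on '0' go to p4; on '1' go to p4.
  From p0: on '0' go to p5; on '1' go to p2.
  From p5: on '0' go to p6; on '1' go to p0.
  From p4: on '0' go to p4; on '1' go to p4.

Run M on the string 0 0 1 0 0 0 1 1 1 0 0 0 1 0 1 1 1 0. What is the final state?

Trace: p2 -0-> p6 -0-> p4 -1-> p4 -0-> p4 -0-> p4 -0-> p4 -1-> p4 -1-> p4 -1-> p4 -0-> p4 -0-> p4 -0-> p4 -1-> p4 -0-> p4 -1-> p4 -1-> p4 -1-> p4 -0-> p4

p4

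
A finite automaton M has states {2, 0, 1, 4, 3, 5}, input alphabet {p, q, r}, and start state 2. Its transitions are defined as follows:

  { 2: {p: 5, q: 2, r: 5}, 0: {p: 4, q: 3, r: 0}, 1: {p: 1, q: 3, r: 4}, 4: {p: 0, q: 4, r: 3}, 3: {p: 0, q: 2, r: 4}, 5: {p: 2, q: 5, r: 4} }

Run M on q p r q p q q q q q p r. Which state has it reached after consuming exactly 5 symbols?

0

2 → 2 → 5 → 4 → 4 → 0
After 5 symbols: 0.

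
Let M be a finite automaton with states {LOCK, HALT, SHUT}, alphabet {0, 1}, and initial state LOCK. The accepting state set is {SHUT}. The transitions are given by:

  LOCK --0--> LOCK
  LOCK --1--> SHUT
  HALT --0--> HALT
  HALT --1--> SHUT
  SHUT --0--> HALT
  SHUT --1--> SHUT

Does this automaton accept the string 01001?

Yes

start at LOCK
read '0': LOCK → LOCK
read '1': LOCK → SHUT
read '0': SHUT → HALT
read '0': HALT → HALT
read '1': HALT → SHUT
End state SHUT is accepting.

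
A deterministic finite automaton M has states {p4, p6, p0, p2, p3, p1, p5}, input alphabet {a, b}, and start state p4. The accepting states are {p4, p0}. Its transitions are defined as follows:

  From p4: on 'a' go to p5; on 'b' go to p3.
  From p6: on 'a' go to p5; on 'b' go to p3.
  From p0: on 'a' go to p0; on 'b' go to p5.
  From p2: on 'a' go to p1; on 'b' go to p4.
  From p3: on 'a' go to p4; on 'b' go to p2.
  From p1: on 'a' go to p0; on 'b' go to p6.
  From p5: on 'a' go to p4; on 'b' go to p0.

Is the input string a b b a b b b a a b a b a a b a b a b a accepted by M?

Yes

p4 → p5 → p0 → p5 → p4 → p3 → p2 → p4 → p5 → p4 → p3 → p4 → p3 → p4 → p5 → p0 → p0 → p5 → p4 → p3 → p4
End state p4 is accepting.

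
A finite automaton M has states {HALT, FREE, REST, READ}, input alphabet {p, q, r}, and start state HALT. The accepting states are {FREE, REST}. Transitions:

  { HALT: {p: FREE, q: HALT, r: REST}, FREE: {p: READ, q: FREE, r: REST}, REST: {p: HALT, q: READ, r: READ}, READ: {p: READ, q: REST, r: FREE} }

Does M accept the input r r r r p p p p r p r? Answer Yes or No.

Trace: HALT -r-> REST -r-> READ -r-> FREE -r-> REST -p-> HALT -p-> FREE -p-> READ -p-> READ -r-> FREE -p-> READ -r-> FREE
End state FREE is accepting.

Yes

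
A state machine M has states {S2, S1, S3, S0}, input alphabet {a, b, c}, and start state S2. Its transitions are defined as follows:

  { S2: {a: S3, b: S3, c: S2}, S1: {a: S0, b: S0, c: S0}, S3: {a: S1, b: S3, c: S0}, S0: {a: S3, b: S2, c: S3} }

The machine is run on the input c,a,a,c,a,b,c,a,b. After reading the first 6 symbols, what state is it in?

S3

Trace: S2 -c-> S2 -a-> S3 -a-> S1 -c-> S0 -a-> S3 -b-> S3
After 6 symbols: S3.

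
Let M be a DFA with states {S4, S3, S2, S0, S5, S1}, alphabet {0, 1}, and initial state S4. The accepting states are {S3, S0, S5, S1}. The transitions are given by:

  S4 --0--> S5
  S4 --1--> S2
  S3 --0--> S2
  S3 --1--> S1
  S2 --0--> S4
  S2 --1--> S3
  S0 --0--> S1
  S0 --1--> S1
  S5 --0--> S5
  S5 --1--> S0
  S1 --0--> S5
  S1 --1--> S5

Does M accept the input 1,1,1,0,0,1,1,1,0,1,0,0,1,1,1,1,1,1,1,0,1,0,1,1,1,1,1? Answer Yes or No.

Trace: S4 -1-> S2 -1-> S3 -1-> S1 -0-> S5 -0-> S5 -1-> S0 -1-> S1 -1-> S5 -0-> S5 -1-> S0 -0-> S1 -0-> S5 -1-> S0 -1-> S1 -1-> S5 -1-> S0 -1-> S1 -1-> S5 -1-> S0 -0-> S1 -1-> S5 -0-> S5 -1-> S0 -1-> S1 -1-> S5 -1-> S0 -1-> S1
End state S1 is accepting.

Yes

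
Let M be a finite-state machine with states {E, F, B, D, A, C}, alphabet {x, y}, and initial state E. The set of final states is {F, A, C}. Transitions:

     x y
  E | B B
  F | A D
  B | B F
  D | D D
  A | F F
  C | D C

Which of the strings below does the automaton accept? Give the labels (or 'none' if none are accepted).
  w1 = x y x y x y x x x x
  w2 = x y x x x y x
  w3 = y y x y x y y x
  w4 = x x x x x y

w1, w2, w4

w1: E → B → F → A → F → A → F → A → F → A → F  → end F, accepted
w2: E → B → F → A → F → A → F → A  → end A, accepted
w3: E → B → F → A → F → A → F → D → D  → end D, rejected
w4: E → B → B → B → B → B → F  → end F, accepted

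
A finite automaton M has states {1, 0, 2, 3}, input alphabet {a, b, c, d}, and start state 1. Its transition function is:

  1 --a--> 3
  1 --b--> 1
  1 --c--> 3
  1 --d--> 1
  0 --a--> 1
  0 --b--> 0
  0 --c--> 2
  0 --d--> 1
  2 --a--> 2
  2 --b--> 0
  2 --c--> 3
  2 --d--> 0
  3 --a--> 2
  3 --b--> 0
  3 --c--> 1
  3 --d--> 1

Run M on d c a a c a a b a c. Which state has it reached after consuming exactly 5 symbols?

Trace: 1 -d-> 1 -c-> 3 -a-> 2 -a-> 2 -c-> 3
After 5 symbols: 3.

3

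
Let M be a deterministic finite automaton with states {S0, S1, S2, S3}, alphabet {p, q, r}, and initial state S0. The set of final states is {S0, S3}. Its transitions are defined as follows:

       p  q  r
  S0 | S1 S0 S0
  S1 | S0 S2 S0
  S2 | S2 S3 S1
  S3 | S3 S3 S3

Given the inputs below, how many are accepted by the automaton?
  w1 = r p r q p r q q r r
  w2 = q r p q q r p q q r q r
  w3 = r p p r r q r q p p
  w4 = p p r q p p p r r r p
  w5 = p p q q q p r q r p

3

w1: Trace: S0 -r-> S0 -p-> S1 -r-> S0 -q-> S0 -p-> S1 -r-> S0 -q-> S0 -q-> S0 -r-> S0 -r-> S0  → end S0, accepted
w2: Trace: S0 -q-> S0 -r-> S0 -p-> S1 -q-> S2 -q-> S3 -r-> S3 -p-> S3 -q-> S3 -q-> S3 -r-> S3 -q-> S3 -r-> S3  → end S3, accepted
w3: Trace: S0 -r-> S0 -p-> S1 -p-> S0 -r-> S0 -r-> S0 -q-> S0 -r-> S0 -q-> S0 -p-> S1 -p-> S0  → end S0, accepted
w4: Trace: S0 -p-> S1 -p-> S0 -r-> S0 -q-> S0 -p-> S1 -p-> S0 -p-> S1 -r-> S0 -r-> S0 -r-> S0 -p-> S1  → end S1, rejected
w5: Trace: S0 -p-> S1 -p-> S0 -q-> S0 -q-> S0 -q-> S0 -p-> S1 -r-> S0 -q-> S0 -r-> S0 -p-> S1  → end S1, rejected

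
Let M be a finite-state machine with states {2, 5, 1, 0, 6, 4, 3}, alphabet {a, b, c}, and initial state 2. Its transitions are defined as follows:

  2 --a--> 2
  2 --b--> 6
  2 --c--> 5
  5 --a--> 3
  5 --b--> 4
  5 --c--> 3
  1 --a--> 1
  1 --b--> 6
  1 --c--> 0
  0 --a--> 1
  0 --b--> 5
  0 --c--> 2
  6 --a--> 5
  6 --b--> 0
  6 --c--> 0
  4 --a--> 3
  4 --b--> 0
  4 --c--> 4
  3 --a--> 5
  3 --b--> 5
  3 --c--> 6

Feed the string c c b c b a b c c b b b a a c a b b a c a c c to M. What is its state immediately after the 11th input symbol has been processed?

5

2 → 5 → 3 → 5 → 3 → 5 → 3 → 5 → 3 → 6 → 0 → 5
After 11 symbols: 5.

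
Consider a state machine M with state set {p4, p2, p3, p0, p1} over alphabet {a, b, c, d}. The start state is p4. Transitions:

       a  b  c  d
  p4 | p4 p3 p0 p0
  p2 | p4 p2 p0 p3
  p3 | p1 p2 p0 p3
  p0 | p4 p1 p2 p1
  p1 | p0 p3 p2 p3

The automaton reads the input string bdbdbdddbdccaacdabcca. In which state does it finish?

p4

p4 → p3 → p3 → p2 → p3 → p2 → p3 → p3 → p3 → p2 → p3 → p0 → p2 → p4 → p4 → p0 → p1 → p0 → p1 → p2 → p0 → p4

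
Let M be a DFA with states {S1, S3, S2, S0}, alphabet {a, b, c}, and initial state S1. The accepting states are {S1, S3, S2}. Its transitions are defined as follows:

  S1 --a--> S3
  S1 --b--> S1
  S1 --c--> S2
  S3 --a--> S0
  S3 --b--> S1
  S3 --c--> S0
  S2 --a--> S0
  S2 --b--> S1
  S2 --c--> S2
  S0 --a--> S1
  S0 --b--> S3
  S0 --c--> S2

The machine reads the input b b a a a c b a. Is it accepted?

S1 → S1 → S1 → S3 → S0 → S1 → S2 → S1 → S3
End state S3 is accepting.

Yes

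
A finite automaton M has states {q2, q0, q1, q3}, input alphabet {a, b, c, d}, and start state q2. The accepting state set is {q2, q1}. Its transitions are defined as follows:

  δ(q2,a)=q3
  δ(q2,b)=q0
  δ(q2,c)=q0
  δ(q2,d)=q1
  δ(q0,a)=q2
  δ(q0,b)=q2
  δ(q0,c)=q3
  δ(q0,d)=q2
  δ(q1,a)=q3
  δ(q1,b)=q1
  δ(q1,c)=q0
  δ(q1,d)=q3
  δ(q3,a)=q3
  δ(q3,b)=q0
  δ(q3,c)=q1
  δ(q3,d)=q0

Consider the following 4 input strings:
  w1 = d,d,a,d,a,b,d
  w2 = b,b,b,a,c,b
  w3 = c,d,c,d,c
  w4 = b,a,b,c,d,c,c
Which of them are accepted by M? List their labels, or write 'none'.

w1: Trace: q2 -d-> q1 -d-> q3 -a-> q3 -d-> q0 -a-> q2 -b-> q0 -d-> q2  → end q2, accepted
w2: Trace: q2 -b-> q0 -b-> q2 -b-> q0 -a-> q2 -c-> q0 -b-> q2  → end q2, accepted
w3: Trace: q2 -c-> q0 -d-> q2 -c-> q0 -d-> q2 -c-> q0  → end q0, rejected
w4: Trace: q2 -b-> q0 -a-> q2 -b-> q0 -c-> q3 -d-> q0 -c-> q3 -c-> q1  → end q1, accepted

w1, w2, w4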